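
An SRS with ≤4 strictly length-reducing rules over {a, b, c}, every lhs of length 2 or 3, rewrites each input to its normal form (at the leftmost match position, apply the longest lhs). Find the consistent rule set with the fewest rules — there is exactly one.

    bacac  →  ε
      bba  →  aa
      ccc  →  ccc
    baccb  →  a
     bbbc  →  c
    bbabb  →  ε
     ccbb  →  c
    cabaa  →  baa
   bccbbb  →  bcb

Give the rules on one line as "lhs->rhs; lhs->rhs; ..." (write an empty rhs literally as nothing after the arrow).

  | bacac => bbac => aac => ab => ε
  | bba => aa
  | ccc
  | baccb => bbcb => acb => bb => a

ab->; ac->b; bb->a; ca->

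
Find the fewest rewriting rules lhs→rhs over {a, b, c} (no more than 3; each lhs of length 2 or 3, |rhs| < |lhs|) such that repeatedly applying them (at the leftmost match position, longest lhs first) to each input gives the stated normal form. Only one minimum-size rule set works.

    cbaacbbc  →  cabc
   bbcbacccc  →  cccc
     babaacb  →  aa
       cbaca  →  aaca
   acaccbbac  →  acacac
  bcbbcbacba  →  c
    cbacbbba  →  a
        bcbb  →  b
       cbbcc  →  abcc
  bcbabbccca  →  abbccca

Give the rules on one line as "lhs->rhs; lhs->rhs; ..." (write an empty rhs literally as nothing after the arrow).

  | cbaacbbc => aaacbbc => ccbbc => cabc
  | bbcbacccc => bbaacccc => bacccc => cccc
  | babaacb => baacb => acb => aa
  | cbaca => aaca

aaa->c; ba->; cb->a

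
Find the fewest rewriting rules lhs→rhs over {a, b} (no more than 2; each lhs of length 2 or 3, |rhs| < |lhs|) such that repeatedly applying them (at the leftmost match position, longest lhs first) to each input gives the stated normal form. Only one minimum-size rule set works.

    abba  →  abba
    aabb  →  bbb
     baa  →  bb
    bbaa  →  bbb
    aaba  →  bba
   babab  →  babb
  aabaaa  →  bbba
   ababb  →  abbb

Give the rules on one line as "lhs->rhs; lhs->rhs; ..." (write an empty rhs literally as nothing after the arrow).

aa->b; aba->ab

  | abba
  | aabb => bbb
  | baa => bb
  | bbaa => bbb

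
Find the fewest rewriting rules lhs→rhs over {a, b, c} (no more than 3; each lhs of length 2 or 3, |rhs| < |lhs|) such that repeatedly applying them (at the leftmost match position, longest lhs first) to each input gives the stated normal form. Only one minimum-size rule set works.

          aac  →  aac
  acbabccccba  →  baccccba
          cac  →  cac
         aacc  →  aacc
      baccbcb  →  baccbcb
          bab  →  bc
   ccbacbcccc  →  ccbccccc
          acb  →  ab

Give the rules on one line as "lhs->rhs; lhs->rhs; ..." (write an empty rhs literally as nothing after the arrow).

  | aac
  | acbabccccba => ababccccba => abcccccba => baccccba
  | cac
  | aacc

abc->ba; acb->ab; bab->bc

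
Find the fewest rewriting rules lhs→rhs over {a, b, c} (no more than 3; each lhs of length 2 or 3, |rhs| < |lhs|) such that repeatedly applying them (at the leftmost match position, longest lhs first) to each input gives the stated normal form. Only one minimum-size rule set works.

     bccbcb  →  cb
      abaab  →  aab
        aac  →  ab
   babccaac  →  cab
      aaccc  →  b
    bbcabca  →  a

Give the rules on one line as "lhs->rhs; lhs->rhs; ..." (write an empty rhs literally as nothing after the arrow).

  | bccbcb => cbcb => cb
  | abaab => aab
  | aac => ab
  | babccaac => bccaac => caac => cab

ac->b; ba->; bc->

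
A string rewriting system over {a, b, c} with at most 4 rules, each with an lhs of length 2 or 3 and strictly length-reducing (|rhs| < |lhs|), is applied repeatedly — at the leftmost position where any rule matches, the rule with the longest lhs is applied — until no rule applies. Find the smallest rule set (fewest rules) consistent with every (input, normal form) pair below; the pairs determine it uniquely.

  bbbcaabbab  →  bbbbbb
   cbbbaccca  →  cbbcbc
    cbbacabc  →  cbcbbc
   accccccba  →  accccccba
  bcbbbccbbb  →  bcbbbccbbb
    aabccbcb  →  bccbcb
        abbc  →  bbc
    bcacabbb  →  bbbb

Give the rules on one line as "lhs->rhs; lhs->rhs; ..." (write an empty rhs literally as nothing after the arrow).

  | bbbcaabbab => bbbabbab => bbbbbab => bbbbbb
  | cbbbaccca => cbbcbcca => cbbcbc
  | cbbacabc => cbcbabc => cbcbbc
  | accccccba

ab->b; bac->cb; ca->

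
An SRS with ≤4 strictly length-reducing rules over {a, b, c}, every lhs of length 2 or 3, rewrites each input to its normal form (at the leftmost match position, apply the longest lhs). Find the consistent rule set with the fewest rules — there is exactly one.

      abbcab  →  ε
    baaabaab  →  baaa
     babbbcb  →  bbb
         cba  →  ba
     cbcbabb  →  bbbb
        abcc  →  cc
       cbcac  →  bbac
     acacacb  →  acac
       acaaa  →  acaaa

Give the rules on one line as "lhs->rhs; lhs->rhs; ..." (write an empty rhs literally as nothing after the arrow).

ab->; bc->; cb->b; cbc->bb

  | abbcab => bcab => ab => ε
  | baaabaab => baaaab => baaa
  | babbbcb => bbbcb => bbb
  | cba => ba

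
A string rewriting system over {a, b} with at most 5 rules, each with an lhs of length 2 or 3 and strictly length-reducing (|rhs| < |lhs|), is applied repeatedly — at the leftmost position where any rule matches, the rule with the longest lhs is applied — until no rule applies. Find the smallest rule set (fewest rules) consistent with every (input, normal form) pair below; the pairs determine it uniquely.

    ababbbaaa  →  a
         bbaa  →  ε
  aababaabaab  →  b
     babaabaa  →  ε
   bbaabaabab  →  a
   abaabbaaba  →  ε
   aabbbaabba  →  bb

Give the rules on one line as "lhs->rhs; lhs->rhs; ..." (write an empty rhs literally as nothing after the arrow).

aa->; ab->a; aba->a; ba->

  | ababbbaaa => abbbaaa => abbaaa => abaaa => aaa => a
  | bbaa => ba => ε
  | aababaabaab => babaabaab => baabaab => abaab => aab => b
  | babaabaa => baabaa => abaa => aa => ε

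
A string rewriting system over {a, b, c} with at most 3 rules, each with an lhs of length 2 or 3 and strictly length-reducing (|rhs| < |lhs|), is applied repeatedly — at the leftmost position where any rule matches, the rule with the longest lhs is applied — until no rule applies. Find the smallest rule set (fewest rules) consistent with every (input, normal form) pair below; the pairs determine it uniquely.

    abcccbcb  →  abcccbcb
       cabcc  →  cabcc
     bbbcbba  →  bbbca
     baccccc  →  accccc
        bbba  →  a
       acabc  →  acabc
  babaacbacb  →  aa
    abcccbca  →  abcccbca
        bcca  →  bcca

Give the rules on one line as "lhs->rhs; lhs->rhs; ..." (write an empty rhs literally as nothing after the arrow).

acb->; ba->a

  | abcccbcb
  | cabcc
  | bbbcbba => bbbcba => bbbca
  | baccccc => accccc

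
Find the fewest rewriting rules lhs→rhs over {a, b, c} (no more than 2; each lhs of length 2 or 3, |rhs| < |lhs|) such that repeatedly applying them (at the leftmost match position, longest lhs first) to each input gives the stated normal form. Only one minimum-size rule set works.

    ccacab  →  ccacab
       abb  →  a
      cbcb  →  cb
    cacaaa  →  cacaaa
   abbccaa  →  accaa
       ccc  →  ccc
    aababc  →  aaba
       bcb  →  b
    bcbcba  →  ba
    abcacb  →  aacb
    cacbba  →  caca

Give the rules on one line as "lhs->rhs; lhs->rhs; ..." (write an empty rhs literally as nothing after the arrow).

bb->; bc->

  | ccacab
  | abb => a
  | cbcb => cb
  | cacaaa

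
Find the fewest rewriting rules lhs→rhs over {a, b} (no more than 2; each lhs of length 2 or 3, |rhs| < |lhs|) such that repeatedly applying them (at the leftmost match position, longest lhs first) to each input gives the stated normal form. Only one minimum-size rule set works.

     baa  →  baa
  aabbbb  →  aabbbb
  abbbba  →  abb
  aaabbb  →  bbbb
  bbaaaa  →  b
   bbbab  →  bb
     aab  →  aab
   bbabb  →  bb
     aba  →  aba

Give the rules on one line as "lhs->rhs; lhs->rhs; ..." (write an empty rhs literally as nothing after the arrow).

  | baa
  | aabbbb
  | abbbba => abb
  | aaabbb => bbbb

aaa->b; bba->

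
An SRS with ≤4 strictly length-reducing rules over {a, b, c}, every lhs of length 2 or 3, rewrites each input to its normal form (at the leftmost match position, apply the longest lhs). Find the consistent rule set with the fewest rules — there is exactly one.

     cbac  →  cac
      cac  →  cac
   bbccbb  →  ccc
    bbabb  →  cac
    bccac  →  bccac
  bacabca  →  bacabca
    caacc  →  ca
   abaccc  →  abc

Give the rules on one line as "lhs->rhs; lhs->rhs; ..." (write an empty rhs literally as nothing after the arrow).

acc->; bb->c; cb->c

  | cbac => cac
  | cac
  | bbccbb => cccbb => cccb => ccc
  | bbabb => cabb => cac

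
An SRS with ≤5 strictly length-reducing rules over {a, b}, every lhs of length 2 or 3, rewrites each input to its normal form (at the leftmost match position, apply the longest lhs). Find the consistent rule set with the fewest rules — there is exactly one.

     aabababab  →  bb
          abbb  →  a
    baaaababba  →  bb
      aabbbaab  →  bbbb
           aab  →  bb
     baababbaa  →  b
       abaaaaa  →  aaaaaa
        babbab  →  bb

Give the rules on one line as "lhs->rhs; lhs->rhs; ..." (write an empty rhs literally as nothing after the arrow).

aab->bb; ab->a; ba->; baa->

  | aabababab => bbababab => bbabab => bbab => bb
  | abbb => abb => ab => a
  | baaaababba => aababba => bbabba => bbba => bb
  | aabbbaab => bbbbaab => bbbb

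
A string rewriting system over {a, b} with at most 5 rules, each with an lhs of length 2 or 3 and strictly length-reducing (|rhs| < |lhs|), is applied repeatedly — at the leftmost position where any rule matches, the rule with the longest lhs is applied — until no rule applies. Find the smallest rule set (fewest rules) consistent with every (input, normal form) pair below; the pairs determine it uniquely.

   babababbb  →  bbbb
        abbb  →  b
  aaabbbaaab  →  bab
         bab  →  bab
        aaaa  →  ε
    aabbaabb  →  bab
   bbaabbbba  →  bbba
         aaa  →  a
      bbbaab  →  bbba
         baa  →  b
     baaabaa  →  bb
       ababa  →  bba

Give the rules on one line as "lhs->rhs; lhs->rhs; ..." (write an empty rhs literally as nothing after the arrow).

aa->; aab->a; aba->ba; abb->

  | babababbb => bbababbb => bbbabbb => bbbb
  | abbb => b
  | aaabbbaaab => abbbaaab => baaab => bab
  | bab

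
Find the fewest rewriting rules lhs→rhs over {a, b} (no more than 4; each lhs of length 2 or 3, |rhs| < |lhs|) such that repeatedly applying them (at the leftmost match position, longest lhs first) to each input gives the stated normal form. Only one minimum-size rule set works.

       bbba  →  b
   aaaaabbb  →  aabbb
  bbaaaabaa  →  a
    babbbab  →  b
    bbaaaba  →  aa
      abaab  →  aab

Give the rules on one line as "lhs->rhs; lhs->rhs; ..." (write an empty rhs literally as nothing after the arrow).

aaa->; ba->; bab->; bba->

  | bbba => b
  | aaaaabbb => aabbb
  | bbaaaabaa => aaabaa => baa => a
  | babbbab => bbab => b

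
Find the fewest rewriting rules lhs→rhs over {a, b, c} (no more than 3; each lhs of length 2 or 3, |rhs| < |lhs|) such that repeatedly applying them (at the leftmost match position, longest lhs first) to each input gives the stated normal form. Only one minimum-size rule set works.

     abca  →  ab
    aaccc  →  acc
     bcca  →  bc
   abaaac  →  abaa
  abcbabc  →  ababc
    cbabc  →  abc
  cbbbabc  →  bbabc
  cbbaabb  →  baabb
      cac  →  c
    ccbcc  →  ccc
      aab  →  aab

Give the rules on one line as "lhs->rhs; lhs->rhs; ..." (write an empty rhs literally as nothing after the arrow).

aac->a; ca->; cb->

  | abca => ab
  | aaccc => acc
  | bcca => bc
  | abaaac => abaa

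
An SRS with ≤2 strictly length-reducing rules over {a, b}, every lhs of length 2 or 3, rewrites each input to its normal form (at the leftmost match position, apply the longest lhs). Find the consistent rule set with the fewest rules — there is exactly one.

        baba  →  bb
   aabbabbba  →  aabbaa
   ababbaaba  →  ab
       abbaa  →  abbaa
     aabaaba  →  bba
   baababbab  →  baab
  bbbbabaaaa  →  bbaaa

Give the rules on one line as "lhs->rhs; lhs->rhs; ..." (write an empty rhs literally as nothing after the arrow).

  | baba => bb
  | aabbabbba => aabbaa
  | ababbaaba => bbbaaba => aaba => ab
  | abbaa

aba->b; bbb->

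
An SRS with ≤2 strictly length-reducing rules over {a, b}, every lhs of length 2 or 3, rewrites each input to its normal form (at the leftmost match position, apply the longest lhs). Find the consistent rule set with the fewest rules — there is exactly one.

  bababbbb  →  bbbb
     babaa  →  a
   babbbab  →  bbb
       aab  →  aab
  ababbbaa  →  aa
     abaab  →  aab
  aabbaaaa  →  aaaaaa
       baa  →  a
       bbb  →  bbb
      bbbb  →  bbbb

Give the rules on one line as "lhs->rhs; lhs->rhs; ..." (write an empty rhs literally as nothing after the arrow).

  | bababbbb => babbbb => bbbb
  | babaa => baa => a
  | babbbab => bbbab => bbb
  | aab

abb->a; ba->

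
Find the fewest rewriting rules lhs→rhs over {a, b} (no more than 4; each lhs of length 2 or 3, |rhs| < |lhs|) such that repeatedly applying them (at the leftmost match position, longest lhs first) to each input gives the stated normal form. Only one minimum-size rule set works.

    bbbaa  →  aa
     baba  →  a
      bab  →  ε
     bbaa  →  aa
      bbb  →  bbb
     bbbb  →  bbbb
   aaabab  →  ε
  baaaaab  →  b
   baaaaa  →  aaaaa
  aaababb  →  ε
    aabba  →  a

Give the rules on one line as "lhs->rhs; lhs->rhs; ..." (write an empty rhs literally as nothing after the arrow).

  | bbbaa => bbaa => baa => aa
  | baba => aba => a
  | bab => ab => ε
  | bbaa => baa => aa

aab->bb; ab->; abb->; ba->a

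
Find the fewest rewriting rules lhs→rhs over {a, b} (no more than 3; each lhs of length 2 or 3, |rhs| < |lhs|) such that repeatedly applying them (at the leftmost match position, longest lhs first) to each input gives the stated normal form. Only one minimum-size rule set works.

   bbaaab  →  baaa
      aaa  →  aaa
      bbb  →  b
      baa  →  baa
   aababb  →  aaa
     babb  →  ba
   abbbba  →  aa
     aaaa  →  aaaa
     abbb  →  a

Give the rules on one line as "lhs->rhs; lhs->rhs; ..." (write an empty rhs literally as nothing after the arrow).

ab->a; bb->b

  | bbaaab => baaab => baaa
  | aaa
  | bbb => bb => b
  | baa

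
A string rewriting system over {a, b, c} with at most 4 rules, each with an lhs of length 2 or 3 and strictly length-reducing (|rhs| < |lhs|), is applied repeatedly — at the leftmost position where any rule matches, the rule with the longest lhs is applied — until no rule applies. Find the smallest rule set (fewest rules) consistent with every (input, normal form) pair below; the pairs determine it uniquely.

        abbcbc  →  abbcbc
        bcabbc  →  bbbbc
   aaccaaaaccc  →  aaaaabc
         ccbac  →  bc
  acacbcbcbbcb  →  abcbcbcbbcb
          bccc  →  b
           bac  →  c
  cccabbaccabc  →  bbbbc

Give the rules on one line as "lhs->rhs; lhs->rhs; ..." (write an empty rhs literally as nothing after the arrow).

ba->; bcc->c; ca->b; cc->b

  | abbcbc
  | bcabbc => bbbbc
  | aaccaaaaccc => aabaaaaccc => aaaaaccc => aaaaabc
  | ccbac => bbac => bc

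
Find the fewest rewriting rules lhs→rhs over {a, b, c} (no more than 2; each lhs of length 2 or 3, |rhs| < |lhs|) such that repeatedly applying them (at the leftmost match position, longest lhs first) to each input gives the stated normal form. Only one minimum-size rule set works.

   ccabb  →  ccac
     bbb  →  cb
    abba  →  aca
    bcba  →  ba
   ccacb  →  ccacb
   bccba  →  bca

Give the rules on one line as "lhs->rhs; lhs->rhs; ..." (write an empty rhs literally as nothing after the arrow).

bb->c; cba->a

  | ccabb => ccac
  | bbb => cb
  | abba => aca
  | bcba => ba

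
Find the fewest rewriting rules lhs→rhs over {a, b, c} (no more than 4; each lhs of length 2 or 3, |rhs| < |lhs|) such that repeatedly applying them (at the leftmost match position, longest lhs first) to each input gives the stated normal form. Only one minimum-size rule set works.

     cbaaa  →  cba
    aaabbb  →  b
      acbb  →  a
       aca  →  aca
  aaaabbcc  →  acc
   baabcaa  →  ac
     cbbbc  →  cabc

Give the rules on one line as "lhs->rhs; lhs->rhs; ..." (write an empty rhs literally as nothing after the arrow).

  | cbaaa => cba
  | aaabbb => abbb => aab => b
  | acbb => bb => a
  | aca

aa->; acb->b; bb->a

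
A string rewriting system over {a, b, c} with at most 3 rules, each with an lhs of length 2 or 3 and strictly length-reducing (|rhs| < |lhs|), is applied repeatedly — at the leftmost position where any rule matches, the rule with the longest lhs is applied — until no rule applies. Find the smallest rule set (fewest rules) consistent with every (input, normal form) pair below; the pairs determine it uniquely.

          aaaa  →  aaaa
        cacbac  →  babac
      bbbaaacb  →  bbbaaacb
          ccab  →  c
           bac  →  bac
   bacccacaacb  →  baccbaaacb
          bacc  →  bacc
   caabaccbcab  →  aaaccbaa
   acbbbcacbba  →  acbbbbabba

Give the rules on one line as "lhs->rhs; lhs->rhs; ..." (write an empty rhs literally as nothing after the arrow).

ca->c; cab->aa; cac->ba

  | aaaa
  | cacbac => babac
  | bbbaaacb
  | ccab => caa => ca => c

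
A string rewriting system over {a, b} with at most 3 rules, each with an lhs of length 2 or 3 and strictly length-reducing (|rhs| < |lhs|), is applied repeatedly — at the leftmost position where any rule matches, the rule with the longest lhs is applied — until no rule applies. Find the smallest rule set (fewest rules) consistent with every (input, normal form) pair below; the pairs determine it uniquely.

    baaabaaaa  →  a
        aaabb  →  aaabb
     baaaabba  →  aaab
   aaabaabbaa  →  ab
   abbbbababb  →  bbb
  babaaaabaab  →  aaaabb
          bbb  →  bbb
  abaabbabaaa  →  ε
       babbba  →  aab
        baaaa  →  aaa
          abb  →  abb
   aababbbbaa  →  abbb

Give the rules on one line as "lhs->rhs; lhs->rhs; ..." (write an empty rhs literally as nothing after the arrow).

aba->b; ba->; bab->aa

  | baaabaaaa => aabaaaa => abaaa => baa => a
  | aaabb
  | baaaabba => aaabba => aaab
  | aaabaabbaa => aababbaa => abbbaa => abba => ab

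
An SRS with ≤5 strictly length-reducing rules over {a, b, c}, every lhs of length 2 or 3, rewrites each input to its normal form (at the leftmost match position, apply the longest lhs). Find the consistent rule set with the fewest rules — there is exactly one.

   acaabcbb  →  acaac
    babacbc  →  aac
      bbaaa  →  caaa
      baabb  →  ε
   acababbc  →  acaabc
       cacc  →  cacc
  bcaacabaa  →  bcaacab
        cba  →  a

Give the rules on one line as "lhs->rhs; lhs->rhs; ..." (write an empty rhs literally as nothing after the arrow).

baa->b; bab->a; bb->c; cb->

  | acaabcbb => acaabb => acaac
  | babacbc => aacbc => aac
  | bbaaa => caaa
  | baabb => bbb => cb => ε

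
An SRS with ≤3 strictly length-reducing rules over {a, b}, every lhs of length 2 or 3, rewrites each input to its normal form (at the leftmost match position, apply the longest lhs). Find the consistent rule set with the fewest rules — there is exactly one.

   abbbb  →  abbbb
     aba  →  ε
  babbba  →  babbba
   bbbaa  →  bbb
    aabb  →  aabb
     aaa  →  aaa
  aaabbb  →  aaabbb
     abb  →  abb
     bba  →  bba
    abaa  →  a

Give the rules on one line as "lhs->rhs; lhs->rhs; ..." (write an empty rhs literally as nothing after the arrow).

aba->; baa->b

  | abbbb
  | aba => ε
  | babbba
  | bbbaa => bbb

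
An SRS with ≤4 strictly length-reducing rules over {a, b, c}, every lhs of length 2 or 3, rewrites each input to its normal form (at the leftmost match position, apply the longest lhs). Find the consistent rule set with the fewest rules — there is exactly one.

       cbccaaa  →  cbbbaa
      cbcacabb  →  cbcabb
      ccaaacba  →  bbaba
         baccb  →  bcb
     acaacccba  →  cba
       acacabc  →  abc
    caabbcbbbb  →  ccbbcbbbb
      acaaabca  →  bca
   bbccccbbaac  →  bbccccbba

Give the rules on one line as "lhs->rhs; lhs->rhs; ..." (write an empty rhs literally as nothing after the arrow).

aab->cb; ac->; cca->bb

  | cbccaaa => cbbbaa
  | cbcacabb => cbcabb
  | ccaaacba => bbaacba => bbaba
  | baccb => bcb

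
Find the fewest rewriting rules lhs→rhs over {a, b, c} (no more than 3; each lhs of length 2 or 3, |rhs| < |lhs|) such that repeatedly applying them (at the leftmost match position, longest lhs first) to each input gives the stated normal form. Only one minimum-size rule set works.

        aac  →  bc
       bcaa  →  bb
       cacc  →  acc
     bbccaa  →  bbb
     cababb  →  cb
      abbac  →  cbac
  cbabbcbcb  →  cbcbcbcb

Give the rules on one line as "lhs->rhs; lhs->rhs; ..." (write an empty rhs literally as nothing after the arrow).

  | aac => bc
  | bcaa => baa => bb
  | cacc => acc
  | bbccaa => bbcaa => bbaa => bbb

aa->b; ab->c; ca->a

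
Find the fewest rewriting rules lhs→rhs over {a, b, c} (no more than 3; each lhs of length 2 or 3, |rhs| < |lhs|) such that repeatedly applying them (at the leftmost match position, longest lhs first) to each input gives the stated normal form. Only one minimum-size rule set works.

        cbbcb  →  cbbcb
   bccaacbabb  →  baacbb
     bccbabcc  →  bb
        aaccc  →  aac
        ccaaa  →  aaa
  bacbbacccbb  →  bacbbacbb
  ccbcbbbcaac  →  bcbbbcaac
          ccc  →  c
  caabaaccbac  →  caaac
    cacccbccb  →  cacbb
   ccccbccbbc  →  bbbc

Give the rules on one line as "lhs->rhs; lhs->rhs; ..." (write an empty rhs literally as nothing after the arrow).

ab->; cc->

  | cbbcb
  | bccaacbabb => baacbabb => baacbb
  | bccbabcc => bbabcc => bbcc => bb
  | aaccc => aac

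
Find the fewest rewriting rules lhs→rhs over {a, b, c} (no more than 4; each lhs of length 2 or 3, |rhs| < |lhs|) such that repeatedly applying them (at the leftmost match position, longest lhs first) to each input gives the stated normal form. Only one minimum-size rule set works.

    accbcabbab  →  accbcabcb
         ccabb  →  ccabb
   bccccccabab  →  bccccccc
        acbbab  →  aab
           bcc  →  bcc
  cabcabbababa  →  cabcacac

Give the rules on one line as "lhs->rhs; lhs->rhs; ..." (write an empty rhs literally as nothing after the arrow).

acb->c; ba->c; cba->aa

  | accbcabbab => accbcabcb
  | ccabb
  | bccccccabab => bccccccacb => bccccccc
  | acbbab => cbab => aab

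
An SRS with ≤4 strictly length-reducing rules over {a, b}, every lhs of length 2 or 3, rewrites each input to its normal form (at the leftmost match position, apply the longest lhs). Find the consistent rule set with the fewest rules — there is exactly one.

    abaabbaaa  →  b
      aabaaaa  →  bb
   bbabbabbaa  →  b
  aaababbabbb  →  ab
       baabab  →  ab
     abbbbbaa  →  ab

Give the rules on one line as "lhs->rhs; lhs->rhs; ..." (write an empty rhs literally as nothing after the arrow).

aa->b; ba->a; baa->b; bbb->b

  | abaabbaaa => abbbaaa => abaaa => aba => aa => b
  | aabaaaa => bbaaaa => bbaa => bb
  | bbabbabbaa => babbabbaa => abbabbaa => ababbaa => aabbaa => bbbaa => baa => b
  | aaababbabbb => bababbabbb => ababbabbb => aabbabbb => bbbabbb => babbb => abbb => ab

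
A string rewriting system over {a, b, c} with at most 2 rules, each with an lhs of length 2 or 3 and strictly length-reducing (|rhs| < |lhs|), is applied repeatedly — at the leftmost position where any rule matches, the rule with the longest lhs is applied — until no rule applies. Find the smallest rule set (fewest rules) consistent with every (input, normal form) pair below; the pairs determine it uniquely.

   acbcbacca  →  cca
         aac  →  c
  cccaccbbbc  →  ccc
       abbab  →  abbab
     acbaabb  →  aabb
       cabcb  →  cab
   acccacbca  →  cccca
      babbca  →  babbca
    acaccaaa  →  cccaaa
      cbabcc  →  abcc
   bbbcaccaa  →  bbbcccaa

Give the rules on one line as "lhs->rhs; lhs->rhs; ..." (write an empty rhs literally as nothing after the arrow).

ac->c; cb->

  | acbcbacca => cbcbacca => cbacca => acca => cca
  | aac => ac => c
  | cccaccbbbc => cccccbbbc => ccccbbc => cccbc => ccc
  | abbab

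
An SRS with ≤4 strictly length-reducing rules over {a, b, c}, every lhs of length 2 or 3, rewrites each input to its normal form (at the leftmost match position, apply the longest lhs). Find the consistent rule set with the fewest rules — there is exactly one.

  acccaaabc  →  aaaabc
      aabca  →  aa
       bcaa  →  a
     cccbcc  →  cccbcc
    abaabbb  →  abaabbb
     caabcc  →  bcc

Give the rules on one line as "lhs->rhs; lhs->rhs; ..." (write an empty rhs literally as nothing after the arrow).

ac->a; bca->; caa->

  | acccaaabc => accaaabc => acaaabc => aaaabc
  | aabca => aa
  | bcaa => a
  | cccbcc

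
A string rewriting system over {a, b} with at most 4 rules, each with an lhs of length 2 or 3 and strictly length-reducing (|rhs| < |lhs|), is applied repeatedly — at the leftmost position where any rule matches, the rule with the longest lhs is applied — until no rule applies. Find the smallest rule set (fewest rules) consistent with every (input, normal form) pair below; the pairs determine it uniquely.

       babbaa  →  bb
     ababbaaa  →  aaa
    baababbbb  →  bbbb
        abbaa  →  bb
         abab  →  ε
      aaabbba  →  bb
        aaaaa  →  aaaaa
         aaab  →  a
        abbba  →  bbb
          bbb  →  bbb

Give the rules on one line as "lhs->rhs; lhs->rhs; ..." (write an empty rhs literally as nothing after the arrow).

  | babbaa => abbaa => bbaa => bba => bb
  | ababbaaa => aabbaaa => baaa => aaa
  | baababbbb => aababbbb => abbbb => bbbb
  | abbaa => bbaa => bba => bb

aab->; abb->bb; ba->a; bba->bb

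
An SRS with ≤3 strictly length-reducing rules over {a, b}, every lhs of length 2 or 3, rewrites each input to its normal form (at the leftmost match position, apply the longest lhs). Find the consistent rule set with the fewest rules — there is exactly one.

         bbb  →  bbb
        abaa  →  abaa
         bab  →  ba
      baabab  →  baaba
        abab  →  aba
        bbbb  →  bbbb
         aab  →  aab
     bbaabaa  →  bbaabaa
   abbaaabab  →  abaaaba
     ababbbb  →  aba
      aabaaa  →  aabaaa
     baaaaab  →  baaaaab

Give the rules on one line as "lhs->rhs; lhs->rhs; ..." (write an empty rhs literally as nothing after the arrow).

  | bbb
  | abaa
  | bab => ba
  | baabab => baaba

abb->ab; bab->ba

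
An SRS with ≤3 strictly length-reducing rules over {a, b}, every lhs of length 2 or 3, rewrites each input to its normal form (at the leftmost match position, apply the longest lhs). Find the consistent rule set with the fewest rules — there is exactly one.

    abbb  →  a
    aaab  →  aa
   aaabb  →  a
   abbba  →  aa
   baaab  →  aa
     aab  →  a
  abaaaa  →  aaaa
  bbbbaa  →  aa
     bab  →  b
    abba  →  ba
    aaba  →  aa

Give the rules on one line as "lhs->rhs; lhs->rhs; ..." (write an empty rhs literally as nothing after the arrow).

  | abbb => bb => a
  | aaab => aa
  | aaabb => aab => a
  | abbba => bba => aa

ab->; baa->aa; bb->a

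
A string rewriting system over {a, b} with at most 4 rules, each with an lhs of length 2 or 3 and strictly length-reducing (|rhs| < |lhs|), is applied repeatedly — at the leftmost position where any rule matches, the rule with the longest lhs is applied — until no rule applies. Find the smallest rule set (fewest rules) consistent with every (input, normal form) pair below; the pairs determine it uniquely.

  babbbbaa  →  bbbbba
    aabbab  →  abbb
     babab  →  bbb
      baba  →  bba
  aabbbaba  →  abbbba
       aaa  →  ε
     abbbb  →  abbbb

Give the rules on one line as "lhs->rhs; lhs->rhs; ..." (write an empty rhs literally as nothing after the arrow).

aa->a; aaa->; bab->bb

  | babbbbaa => bbbbbaa => bbbbba
  | aabbab => abbab => abbb
  | babab => bbab => bbb
  | baba => bba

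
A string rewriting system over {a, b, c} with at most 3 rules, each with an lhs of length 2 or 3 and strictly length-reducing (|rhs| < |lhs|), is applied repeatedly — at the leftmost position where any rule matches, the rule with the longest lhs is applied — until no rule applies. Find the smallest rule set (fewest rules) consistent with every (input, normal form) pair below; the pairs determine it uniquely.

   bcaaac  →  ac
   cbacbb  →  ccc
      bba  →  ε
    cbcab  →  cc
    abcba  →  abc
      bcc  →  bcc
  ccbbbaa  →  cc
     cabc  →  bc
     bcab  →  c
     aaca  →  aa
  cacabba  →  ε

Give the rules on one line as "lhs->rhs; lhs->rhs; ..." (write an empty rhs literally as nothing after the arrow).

  | bcaaac => baac => ac
  | cbacbb => ccbb => ccc
  | bba => ca => ε
  | cbcab => cbb => cc

ba->; bb->c; ca->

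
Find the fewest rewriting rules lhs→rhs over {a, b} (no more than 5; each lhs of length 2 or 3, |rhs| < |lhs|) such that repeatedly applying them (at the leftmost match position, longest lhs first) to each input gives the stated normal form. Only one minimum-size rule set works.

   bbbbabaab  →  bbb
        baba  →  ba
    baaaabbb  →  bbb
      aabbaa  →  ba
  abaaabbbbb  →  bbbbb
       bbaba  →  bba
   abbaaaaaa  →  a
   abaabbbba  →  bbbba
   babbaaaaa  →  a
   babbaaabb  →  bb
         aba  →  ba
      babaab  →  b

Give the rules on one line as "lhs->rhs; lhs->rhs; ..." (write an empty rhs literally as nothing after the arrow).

  | bbbbabaab => bbbbaab => bbbab => bbb
  | baba => ba
  | baaaabbb => aaabbb => aabbb => abbb => bbb
  | aabbaa => abbaa => bbaa => ba

aa->a; ab->b; baa->a; bab->b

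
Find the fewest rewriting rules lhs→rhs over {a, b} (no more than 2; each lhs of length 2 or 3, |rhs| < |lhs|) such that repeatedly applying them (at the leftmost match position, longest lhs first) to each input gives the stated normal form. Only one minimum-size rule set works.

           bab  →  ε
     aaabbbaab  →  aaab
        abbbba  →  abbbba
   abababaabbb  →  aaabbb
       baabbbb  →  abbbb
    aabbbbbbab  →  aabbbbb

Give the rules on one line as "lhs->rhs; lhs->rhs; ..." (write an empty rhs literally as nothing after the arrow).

baa->a; bab->

  | bab => ε
  | aaabbbaab => aaabbab => aaab
  | abbbba
  | abababaabbb => aabaabbb => aaabbb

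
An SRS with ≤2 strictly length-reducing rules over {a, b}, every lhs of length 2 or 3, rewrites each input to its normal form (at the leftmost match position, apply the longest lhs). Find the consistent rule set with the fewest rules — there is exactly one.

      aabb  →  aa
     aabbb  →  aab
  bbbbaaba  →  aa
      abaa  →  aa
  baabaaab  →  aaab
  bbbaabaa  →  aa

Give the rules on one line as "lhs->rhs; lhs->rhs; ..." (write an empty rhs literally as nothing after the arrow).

  | aabb => aa
  | aabbb => aab
  | bbbbaaba => bbaaba => aaba => aa
  | abaa => aa

ba->; bb->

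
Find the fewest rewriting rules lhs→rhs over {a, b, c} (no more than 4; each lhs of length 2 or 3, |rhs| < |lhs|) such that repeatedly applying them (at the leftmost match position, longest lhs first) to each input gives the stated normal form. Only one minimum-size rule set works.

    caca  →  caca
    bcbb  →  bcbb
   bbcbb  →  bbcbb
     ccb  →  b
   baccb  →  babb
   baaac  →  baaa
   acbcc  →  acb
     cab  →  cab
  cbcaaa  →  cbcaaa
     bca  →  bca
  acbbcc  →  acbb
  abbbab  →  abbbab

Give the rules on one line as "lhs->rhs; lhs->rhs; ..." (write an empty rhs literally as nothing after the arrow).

  | caca
  | bcbb
  | bbcbb
  | ccb => b

aac->aa; acc->ab; cc->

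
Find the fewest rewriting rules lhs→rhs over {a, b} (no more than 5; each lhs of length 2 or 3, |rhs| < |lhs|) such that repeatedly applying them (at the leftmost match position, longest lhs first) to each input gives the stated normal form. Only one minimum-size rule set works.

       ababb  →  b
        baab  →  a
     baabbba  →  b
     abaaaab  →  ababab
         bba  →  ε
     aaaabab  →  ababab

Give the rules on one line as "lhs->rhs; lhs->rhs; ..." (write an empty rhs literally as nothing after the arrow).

  | ababb => abba => baa => b
  | baab => bb => a
  | baabbba => bbbba => abba => baa => b
  | abaaaab => ababab

aa->; aaa->ab; abb->ba; bb->a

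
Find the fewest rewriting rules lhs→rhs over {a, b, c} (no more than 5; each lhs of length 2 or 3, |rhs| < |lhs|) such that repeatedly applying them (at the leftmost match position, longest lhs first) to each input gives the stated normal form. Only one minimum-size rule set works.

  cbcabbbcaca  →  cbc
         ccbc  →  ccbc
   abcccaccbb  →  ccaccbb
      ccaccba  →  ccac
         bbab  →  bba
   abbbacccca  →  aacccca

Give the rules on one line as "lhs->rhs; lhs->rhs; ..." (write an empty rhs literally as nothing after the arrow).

ab->a; abc->; aca->; cba->

  | cbcabbbcaca => cbcabbcaca => cbcabcaca => cbcaca => cbc
  | ccbc
  | abcccaccbb => ccaccbb
  | ccaccba => ccac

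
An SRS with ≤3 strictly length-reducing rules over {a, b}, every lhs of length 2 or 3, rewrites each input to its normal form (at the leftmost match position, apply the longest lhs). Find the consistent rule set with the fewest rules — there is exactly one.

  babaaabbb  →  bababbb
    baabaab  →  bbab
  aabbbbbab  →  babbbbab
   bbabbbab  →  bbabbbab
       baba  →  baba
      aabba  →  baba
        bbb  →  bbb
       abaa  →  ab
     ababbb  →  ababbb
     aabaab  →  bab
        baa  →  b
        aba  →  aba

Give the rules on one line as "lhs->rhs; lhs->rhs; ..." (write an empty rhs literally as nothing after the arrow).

  | babaaabbb => bababbb
  | baabaab => bbaaab => bbab
  | aabbbbbab => babbbbab
  | bbabbbab

aa->; aab->ba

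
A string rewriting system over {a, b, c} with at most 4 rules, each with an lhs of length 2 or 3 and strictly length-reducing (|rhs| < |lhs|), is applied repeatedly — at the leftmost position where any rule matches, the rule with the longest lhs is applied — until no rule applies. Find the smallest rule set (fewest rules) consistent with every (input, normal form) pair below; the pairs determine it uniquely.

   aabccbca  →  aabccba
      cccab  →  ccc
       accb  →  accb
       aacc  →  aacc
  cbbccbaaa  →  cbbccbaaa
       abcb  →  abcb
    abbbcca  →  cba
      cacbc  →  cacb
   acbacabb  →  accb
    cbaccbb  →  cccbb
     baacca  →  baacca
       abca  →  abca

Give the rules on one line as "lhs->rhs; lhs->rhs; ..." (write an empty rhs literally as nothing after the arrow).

  | aabccbca => aabccba
  | cccab => ccc
  | accb
  | aacc

abb->c; bac->c; cab->c; cbc->cb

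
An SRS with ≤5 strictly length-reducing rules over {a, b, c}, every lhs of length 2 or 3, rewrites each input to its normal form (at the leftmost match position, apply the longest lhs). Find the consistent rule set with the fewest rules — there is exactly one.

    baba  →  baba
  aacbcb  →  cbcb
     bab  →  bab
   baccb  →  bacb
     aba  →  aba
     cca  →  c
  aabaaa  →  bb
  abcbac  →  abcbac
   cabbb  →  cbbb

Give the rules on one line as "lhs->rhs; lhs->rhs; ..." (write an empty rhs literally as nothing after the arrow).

aa->; aaa->b; ca->c; cc->c

  | baba
  | aacbcb => cbcb
  | bab
  | baccb => bacb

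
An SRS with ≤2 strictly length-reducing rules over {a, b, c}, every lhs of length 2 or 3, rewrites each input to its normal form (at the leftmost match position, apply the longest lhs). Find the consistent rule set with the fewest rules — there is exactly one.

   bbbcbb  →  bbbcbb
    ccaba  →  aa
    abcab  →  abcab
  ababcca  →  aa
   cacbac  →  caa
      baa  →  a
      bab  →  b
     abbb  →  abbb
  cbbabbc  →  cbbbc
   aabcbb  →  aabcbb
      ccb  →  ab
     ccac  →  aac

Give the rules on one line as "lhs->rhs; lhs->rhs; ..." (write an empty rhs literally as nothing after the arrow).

ba->; cc->a

  | bbbcbb
  | ccaba => aaba => aa
  | abcab
  | ababcca => abcca => abaa => aa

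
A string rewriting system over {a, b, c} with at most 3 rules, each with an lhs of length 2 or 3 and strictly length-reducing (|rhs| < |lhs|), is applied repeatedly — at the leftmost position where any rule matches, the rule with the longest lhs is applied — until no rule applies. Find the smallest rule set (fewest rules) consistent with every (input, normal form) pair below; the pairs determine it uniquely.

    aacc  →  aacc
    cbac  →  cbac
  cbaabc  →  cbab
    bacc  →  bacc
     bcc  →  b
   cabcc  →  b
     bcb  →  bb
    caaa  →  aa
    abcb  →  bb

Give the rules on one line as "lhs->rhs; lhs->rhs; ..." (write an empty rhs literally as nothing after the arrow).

  | aacc
  | cbac
  | cbaabc => cbab
  | bacc

abc->b; bc->b; ca->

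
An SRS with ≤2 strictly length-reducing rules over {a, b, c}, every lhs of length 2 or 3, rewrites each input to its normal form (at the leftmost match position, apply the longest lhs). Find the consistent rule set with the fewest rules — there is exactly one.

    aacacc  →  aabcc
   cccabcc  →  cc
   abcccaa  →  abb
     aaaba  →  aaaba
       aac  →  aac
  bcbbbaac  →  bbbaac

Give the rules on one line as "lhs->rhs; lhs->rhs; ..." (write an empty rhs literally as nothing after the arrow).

ca->b; cb->

  | aacacc => aabcc
  | cccabcc => ccbbcc => cbcc => cc
  | abcccaa => abccba => abca => abb
  | aaaba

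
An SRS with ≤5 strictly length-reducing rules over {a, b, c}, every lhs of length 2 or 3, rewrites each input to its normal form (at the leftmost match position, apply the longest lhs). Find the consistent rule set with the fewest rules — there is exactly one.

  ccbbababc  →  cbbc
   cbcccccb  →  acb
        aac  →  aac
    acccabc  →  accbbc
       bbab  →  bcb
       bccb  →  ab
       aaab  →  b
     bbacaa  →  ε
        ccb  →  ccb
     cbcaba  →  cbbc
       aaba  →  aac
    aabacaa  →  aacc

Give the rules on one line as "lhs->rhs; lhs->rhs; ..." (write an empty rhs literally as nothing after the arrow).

  | ccbbababc => ccbcbabc => ccbccbc => ccabc => cbbc
  | cbcccccb => cacccb => bcccb => acb
  | aac
  | acccabc => accbbc

aaa->; ba->c; bcc->a; ca->b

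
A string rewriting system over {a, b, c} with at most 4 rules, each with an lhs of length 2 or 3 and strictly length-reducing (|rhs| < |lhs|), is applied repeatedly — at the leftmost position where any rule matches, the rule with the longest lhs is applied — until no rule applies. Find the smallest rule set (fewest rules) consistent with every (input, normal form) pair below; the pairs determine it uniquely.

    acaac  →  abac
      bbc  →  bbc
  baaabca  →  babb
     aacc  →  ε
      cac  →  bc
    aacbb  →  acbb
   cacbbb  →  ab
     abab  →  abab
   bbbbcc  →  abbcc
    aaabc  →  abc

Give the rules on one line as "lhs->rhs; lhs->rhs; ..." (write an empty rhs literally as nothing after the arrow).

aa->a; acc->; bbb->ab; ca->b

  | acaac => abac
  | bbc
  | baaabca => baabca => babca => babb
  | aacc => acc => ε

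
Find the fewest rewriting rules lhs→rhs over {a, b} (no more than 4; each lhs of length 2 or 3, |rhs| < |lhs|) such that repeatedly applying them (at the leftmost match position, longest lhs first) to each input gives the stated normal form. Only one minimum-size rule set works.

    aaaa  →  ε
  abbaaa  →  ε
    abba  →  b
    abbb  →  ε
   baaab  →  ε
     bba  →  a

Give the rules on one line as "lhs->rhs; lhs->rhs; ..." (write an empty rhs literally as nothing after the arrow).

  | aaaa => baa => bb => ε
  | abbaaa => aaaa => baa => bb => ε
  | abba => aa => b
  | abbb => ab => ε

aa->b; ab->; abb->a; bb->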